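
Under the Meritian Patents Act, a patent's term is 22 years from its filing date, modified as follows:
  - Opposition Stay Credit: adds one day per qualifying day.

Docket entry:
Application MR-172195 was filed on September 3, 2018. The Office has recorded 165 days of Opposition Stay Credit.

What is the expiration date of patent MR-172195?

Base term: filing date + 22 years → 3 September 2040.
Opposition Stay Credit: +165 days → 15 February 2041.

2041-02-15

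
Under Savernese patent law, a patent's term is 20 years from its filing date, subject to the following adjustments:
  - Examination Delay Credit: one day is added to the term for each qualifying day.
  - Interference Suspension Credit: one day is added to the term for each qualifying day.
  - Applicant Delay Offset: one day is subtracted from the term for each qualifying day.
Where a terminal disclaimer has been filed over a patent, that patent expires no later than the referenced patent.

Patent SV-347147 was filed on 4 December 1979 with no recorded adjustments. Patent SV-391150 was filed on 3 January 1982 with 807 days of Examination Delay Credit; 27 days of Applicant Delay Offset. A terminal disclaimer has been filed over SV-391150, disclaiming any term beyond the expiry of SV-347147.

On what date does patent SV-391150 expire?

Natural term of SV-391150:
  Base: filing + 20 years → 3 January 2002.
  Examination Delay Credit: +807 days → 20 March 2004.
  Applicant Delay Offset: −27 days → 22 February 2004.
Expiry of referenced patent SV-347147:
  Base: filing + 20 years → 4 December 1999.
Terminal disclaimer: SV-391150 expires on the earlier of 22 February 2004 and 4 December 1999.

1999-12-04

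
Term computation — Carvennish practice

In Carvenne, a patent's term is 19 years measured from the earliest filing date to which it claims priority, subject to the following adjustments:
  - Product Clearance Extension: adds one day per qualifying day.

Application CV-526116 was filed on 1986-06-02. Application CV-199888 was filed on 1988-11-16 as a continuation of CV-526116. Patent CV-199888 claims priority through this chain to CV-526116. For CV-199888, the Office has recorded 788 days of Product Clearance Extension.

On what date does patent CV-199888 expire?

Earliest priority filing: 2 June 1986.
Base term: 2 June 1986 + 19 years → 2 June 2005.
Product Clearance Extension: +788 days → 30 July 2007.

July 30, 2007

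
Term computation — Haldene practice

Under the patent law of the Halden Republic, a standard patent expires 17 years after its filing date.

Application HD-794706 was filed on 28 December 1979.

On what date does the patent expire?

December 28, 1996

Filing date + 17 years → 28 December 1996.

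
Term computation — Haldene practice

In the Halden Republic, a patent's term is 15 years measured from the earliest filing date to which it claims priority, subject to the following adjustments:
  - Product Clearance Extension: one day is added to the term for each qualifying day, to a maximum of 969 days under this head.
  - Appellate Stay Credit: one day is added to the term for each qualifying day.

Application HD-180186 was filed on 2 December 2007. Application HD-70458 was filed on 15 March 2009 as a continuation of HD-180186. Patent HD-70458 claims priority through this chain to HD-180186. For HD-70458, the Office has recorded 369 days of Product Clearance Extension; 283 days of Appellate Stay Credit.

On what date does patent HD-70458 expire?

Earliest priority filing: 2 December 2007.
Base term: 2 December 2007 + 15 years → 2 December 2022.
Product Clearance Extension: 369 days (within the 969-day cap) → +369 days → 6 December 2023.
Appellate Stay Credit: +283 days → 14 September 2024.

2024-09-14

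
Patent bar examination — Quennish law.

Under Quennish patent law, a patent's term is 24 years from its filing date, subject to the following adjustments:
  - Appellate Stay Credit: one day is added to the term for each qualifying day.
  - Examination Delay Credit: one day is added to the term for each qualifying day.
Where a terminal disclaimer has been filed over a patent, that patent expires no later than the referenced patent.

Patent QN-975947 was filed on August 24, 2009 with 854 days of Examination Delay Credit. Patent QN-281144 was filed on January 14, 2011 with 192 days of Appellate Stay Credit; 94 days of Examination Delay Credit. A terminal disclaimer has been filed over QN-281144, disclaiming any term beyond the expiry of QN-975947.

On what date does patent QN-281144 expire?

2035-10-27

Natural term of QN-281144:
  Base: filing + 24 years → 14 January 2035.
  Appellate Stay Credit: +192 days → 25 July 2035.
  Examination Delay Credit: +94 days → 27 October 2035.
Expiry of referenced patent QN-975947:
  Base: filing + 24 years → 24 August 2033.
  Examination Delay Credit: +854 days → 26 December 2035.
Terminal disclaimer: QN-281144 expires on the earlier of 27 October 2035 and 26 December 2035.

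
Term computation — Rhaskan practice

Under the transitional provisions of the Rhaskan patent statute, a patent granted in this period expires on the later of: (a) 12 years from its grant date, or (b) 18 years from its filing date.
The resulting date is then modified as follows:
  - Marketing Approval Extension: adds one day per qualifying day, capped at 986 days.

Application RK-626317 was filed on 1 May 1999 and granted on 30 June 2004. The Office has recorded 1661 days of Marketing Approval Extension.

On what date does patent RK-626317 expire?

(a) grant + 12 years → 30 June 2016.
(b) filing + 18 years → 1 May 2017.
Later of the two: 1 May 2017.
Marketing Approval Extension: 1661 days claimed exceeds the 986-day cap, so +986 days → 12 January 2020.

January 12, 2020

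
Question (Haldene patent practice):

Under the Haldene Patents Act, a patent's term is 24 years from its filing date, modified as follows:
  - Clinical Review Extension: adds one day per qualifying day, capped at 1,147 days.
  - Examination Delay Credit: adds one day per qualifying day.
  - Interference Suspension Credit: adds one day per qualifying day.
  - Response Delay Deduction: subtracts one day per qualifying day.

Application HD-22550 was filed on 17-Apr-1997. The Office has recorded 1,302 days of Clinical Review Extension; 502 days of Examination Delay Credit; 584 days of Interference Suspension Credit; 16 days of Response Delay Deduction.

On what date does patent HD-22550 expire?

Base term: filing date + 24 years → 17 April 2021.
Clinical Review Extension: 1302 days claimed exceeds the 1147-day cap, so +1147 days → 7 June 2024.
Examination Delay Credit: +502 days → 22 October 2025.
Interference Suspension Credit: +584 days → 29 May 2027.
Response Delay Deduction: −16 days → 13 May 2027.

May 13, 2027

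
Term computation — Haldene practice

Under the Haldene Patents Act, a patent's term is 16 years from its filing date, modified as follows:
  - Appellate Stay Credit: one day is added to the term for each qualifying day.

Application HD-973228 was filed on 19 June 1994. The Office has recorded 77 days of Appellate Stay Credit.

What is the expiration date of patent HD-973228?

Base term: filing date + 16 years → 19 June 2010.
Appellate Stay Credit: +77 days → 4 September 2010.

September 4, 2010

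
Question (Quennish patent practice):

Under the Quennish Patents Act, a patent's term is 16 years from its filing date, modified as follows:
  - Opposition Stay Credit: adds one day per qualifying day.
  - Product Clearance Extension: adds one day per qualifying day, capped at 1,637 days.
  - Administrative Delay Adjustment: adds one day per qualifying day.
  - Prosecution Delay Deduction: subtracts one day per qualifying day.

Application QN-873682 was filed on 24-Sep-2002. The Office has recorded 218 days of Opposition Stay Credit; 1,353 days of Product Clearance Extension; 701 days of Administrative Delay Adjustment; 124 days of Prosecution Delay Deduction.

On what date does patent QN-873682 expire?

2024-08-11

Base term: filing date + 16 years → 24 September 2018.
Opposition Stay Credit: +218 days → 30 April 2019.
Product Clearance Extension: 1353 days (within the 1637-day cap) → +1353 days → 12 January 2023.
Administrative Delay Adjustment: +701 days → 13 December 2024.
Prosecution Delay Deduction: −124 days → 11 August 2024.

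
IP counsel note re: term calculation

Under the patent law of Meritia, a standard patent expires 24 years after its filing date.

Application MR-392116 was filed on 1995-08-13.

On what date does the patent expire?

August 13, 2019

Filing date + 24 years → 13 August 2019.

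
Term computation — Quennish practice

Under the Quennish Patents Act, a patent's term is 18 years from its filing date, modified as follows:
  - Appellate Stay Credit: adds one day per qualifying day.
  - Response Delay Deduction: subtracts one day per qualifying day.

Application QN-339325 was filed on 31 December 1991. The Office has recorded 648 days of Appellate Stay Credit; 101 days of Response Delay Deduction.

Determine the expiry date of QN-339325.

2011-07-01

Base term: filing date + 18 years → 31 December 2009.
Appellate Stay Credit: +648 days → 10 October 2011.
Response Delay Deduction: −101 days → 1 July 2011.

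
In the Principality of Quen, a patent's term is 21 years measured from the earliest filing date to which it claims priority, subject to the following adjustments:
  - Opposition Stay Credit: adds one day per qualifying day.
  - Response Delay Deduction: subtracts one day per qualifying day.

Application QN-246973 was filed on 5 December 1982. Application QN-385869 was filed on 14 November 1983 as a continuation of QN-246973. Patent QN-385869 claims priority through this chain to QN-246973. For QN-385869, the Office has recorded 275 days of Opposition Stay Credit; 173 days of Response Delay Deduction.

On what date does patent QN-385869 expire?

2004-03-16

Earliest priority filing: 5 December 1982.
Base term: 5 December 1982 + 21 years → 5 December 2003.
Opposition Stay Credit: +275 days → 5 September 2004.
Response Delay Deduction: −173 days → 16 March 2004.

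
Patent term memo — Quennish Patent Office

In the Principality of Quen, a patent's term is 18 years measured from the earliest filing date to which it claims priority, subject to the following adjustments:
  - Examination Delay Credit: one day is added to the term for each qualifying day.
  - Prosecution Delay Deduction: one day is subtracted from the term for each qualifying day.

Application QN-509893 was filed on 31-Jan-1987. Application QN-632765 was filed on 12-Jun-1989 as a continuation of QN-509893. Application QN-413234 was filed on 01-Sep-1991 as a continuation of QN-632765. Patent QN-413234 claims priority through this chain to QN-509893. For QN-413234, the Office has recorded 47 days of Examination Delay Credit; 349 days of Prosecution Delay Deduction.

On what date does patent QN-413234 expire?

April 4, 2004

Earliest priority filing: 31 January 1987.
Base term: 31 January 1987 + 18 years → 31 January 2005.
Examination Delay Credit: +47 days → 19 March 2005.
Prosecution Delay Deduction: −349 days → 4 April 2004.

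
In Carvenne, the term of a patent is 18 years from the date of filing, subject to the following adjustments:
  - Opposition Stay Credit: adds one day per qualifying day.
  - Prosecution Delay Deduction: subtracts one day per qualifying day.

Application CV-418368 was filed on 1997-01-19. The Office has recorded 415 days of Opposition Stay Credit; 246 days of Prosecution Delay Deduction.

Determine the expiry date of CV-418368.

Base term: filing date + 18 years → 19 January 2015.
Opposition Stay Credit: +415 days → 9 March 2016.
Prosecution Delay Deduction: −246 days → 7 July 2015.

July 7, 2015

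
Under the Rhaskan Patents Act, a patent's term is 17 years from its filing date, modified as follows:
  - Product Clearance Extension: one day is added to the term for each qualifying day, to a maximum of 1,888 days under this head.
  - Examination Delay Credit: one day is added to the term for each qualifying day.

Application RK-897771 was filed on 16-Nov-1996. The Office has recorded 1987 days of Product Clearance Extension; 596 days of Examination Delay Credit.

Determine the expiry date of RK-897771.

Base term: filing date + 17 years → 16 November 2013.
Product Clearance Extension: 1987 days claimed exceeds the 1888-day cap, so +1888 days → 17 January 2019.
Examination Delay Credit: +596 days → 4 September 2020.

September 4, 2020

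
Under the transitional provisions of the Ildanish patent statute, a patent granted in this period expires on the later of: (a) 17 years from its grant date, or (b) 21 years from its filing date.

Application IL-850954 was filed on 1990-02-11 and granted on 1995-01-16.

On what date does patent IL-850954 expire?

(a) grant + 17 years → 16 January 2012.
(b) filing + 21 years → 11 February 2011.
Later of the two: 16 January 2012.

2012-01-16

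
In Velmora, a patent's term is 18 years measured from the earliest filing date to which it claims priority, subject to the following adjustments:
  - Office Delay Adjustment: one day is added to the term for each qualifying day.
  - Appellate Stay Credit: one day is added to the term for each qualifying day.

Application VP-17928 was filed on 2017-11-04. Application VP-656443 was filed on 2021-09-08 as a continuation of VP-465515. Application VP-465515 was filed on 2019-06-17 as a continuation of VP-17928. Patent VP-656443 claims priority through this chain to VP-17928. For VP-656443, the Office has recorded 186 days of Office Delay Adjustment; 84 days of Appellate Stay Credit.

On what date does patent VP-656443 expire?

Earliest priority filing: 4 November 2017.
Base term: 4 November 2017 + 18 years → 4 November 2035.
Office Delay Adjustment: +186 days → 8 May 2036.
Appellate Stay Credit: +84 days → 31 July 2036.

2036-07-31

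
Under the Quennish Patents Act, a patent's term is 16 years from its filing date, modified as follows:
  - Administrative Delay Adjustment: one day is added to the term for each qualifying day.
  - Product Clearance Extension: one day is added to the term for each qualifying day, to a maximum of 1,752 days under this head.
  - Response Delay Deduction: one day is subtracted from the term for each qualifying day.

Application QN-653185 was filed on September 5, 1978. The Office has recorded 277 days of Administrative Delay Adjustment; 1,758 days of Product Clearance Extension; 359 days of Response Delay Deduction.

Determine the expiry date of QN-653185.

April 2, 1999

Base term: filing date + 16 years → 5 September 1994.
Administrative Delay Adjustment: +277 days → 9 June 1995.
Product Clearance Extension: 1758 days claimed exceeds the 1752-day cap, so +1752 days → 26 March 2000.
Response Delay Deduction: −359 days → 2 April 1999.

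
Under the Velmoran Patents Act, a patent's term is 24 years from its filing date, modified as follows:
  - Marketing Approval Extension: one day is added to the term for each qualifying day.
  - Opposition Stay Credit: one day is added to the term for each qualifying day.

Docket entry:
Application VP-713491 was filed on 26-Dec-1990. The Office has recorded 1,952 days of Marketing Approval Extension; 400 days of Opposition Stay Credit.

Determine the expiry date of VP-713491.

2021-06-04

Base term: filing date + 24 years → 26 December 2014.
Marketing Approval Extension: +1952 days → 30 April 2020.
Opposition Stay Credit: +400 days → 4 June 2021.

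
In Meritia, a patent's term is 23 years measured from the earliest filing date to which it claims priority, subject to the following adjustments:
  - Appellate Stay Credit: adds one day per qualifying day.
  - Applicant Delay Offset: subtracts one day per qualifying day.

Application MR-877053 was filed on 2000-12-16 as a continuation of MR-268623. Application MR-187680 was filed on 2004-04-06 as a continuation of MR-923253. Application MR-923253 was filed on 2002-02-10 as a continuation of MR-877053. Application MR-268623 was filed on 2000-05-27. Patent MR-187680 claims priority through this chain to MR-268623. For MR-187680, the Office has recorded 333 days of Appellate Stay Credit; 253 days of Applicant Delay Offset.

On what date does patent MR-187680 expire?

Earliest priority filing: 27 May 2000.
Base term: 27 May 2000 + 23 years → 27 May 2023.
Appellate Stay Credit: +333 days → 24 April 2024.
Applicant Delay Offset: −253 days → 15 August 2023.

2023-08-15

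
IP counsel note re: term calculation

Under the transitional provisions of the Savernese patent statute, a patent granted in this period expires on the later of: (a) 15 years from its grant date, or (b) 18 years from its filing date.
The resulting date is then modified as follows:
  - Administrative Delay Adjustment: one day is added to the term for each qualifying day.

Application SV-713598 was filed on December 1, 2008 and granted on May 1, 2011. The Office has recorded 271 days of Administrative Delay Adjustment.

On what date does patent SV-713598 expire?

(a) grant + 15 years → 1 May 2026.
(b) filing + 18 years → 1 December 2026.
Later of the two: 1 December 2026.
Administrative Delay Adjustment: +271 days → 29 August 2027.

August 29, 2027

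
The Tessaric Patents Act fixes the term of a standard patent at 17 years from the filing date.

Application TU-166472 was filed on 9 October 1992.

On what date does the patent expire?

2009-10-09

Filing date + 17 years → 9 October 2009.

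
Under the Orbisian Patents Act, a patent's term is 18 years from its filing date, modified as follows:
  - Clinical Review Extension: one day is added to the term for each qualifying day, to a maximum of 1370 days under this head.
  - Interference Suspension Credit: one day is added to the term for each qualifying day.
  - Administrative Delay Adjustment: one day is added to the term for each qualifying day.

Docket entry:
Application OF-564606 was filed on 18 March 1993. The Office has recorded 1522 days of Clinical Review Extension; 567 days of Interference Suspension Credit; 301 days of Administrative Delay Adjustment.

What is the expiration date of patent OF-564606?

Base term: filing date + 18 years → 18 March 2011.
Clinical Review Extension: 1522 days claimed exceeds the 1370-day cap, so +1370 days → 17 December 2014.
Interference Suspension Credit: +567 days → 6 July 2016.
Administrative Delay Adjustment: +301 days → 3 May 2017.

May 3, 2017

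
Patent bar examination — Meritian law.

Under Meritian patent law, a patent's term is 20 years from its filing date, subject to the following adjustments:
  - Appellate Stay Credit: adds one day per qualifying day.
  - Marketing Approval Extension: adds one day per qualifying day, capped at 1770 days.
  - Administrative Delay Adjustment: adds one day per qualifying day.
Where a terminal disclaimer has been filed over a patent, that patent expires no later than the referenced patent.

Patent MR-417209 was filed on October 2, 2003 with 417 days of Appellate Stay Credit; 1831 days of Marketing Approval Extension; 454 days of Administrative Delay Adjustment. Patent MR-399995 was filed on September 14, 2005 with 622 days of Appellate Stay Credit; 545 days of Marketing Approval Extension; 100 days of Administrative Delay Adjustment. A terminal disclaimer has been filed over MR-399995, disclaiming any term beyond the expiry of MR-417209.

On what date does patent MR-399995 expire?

March 4, 2029

Natural term of MR-399995:
  Base: filing + 20 years → 14 September 2025.
  Appellate Stay Credit: +622 days → 29 May 2027.
  Marketing Approval Extension: 545 days (within the 1770-day cap) → +545 days → 24 November 2028.
  Administrative Delay Adjustment: +100 days → 4 March 2029.
Expiry of referenced patent MR-417209:
  Base: filing + 20 years → 2 October 2023.
  Appellate Stay Credit: +417 days → 22 November 2024.
  Marketing Approval Extension: 1831 days claimed exceeds the 1770-day cap, so +1770 days → 27 September 2029.
  Administrative Delay Adjustment: +454 days → 25 December 2030.
Terminal disclaimer: MR-399995 expires on the earlier of 4 March 2029 and 25 December 2030.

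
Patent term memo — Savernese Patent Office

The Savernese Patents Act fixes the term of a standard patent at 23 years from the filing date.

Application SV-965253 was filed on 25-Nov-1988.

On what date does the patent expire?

Filing date + 23 years → 25 November 2011.

November 25, 2011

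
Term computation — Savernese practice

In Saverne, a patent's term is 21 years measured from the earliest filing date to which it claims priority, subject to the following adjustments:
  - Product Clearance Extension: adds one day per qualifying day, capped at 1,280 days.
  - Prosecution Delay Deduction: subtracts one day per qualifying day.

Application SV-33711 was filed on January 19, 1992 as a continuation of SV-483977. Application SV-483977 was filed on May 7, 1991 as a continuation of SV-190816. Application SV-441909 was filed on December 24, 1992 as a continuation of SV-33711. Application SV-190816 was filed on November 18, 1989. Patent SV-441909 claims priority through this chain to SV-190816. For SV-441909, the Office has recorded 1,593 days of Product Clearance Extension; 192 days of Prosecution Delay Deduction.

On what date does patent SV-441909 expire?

2013-11-10

Earliest priority filing: 18 November 1989.
Base term: 18 November 1989 + 21 years → 18 November 2010.
Product Clearance Extension: 1593 days claimed exceeds the 1280-day cap, so +1280 days → 21 May 2014.
Prosecution Delay Deduction: −192 days → 10 November 2013.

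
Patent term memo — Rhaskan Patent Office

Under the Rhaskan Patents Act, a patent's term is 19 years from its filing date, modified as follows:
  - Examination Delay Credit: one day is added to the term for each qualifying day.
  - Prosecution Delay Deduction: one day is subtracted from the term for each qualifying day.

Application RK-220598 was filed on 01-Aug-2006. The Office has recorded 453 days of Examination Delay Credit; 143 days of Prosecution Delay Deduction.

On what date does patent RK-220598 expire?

Base term: filing date + 19 years → 1 August 2025.
Examination Delay Credit: +453 days → 28 October 2026.
Prosecution Delay Deduction: −143 days → 7 June 2026.

June 7, 2026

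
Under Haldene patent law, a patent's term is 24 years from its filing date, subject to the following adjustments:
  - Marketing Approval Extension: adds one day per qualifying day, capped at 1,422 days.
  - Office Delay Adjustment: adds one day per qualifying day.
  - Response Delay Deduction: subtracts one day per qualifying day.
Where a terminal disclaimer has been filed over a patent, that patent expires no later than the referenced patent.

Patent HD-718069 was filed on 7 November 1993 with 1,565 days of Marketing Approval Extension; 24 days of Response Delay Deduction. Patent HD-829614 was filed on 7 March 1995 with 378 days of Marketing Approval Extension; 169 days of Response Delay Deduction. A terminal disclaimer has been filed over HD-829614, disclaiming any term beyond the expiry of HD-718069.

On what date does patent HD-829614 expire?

Natural term of HD-829614:
  Base: filing + 24 years → 7 March 2019.
  Marketing Approval Extension: 378 days (within the 1422-day cap) → +378 days → 19 March 2020.
  Response Delay Deduction: −169 days → 2 October 2019.
Expiry of referenced patent HD-718069:
  Base: filing + 24 years → 7 November 2017.
  Marketing Approval Extension: 1565 days claimed exceeds the 1422-day cap, so +1422 days → 29 September 2021.
  Response Delay Deduction: −24 days → 5 September 2021.
Terminal disclaimer: HD-829614 expires on the earlier of 2 October 2019 and 5 September 2021.

2019-10-02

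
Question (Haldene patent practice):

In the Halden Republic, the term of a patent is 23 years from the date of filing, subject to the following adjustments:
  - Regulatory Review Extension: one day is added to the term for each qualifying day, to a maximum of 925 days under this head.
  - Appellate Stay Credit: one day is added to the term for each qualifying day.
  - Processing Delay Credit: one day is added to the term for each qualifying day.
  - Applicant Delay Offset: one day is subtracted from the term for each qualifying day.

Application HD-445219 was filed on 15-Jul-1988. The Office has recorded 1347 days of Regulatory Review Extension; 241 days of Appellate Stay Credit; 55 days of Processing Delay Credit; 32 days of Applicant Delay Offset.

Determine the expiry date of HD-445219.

Base term: filing date + 23 years → 15 July 2011.
Regulatory Review Extension: 1347 days claimed exceeds the 925-day cap, so +925 days → 25 January 2014.
Appellate Stay Credit: +241 days → 23 September 2014.
Processing Delay Credit: +55 days → 17 November 2014.
Applicant Delay Offset: −32 days → 16 October 2014.

2014-10-16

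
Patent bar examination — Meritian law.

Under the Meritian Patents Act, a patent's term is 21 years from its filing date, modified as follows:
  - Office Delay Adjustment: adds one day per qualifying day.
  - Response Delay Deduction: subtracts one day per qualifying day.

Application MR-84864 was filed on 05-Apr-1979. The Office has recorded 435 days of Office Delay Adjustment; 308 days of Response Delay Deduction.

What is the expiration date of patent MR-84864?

Base term: filing date + 21 years → 5 April 2000.
Office Delay Adjustment: +435 days → 14 June 2001.
Response Delay Deduction: −308 days → 10 August 2000.

2000-08-10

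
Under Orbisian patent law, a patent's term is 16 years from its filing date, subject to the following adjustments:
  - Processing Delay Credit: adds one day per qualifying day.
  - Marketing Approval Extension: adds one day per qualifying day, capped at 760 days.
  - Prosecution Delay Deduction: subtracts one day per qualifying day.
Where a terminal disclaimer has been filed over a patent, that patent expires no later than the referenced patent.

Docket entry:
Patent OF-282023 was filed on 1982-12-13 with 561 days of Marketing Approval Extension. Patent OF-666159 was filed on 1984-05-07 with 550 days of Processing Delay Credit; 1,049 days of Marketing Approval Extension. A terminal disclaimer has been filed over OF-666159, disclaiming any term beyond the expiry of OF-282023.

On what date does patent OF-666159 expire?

Natural term of OF-666159:
  Base: filing + 16 years → 7 May 2000.
  Processing Delay Credit: +550 days → 8 November 2001.
  Marketing Approval Extension: 1049 days claimed exceeds the 760-day cap, so +760 days → 8 December 2003.
Expiry of referenced patent OF-282023:
  Base: filing + 16 years → 13 December 1998.
  Marketing Approval Extension: 561 days (within the 760-day cap) → +561 days → 26 June 2000.
Terminal disclaimer: OF-666159 expires on the earlier of 8 December 2003 and 26 June 2000.

2000-06-26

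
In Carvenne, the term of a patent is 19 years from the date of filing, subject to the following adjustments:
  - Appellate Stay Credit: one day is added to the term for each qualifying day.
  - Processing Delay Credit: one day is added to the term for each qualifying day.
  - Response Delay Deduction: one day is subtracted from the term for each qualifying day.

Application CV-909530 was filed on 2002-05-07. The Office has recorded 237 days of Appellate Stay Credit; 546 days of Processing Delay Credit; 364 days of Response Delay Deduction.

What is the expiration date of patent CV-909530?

2022-06-30

Base term: filing date + 19 years → 7 May 2021.
Appellate Stay Credit: +237 days → 30 December 2021.
Processing Delay Credit: +546 days → 29 June 2023.
Response Delay Deduction: −364 days → 30 June 2022.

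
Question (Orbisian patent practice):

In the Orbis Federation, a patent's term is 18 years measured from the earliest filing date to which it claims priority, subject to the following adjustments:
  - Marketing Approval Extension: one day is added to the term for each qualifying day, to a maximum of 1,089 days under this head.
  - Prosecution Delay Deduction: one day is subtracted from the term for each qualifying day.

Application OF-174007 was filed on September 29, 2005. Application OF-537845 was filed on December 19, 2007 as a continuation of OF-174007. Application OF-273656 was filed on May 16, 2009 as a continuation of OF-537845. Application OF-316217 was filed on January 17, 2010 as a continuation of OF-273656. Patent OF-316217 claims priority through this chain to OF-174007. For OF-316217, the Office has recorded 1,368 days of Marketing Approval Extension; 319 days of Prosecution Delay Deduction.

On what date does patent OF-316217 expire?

November 7, 2025

Earliest priority filing: 29 September 2005.
Base term: 29 September 2005 + 18 years → 29 September 2023.
Marketing Approval Extension: 1368 days claimed exceeds the 1089-day cap, so +1089 days → 22 September 2026.
Prosecution Delay Deduction: −319 days → 7 November 2025.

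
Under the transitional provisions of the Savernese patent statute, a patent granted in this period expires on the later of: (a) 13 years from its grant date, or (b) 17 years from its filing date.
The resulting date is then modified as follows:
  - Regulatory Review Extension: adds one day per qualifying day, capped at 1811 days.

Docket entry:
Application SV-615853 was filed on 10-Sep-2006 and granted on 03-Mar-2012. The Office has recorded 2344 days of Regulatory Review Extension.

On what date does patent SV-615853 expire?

(a) grant + 13 years → 3 March 2025.
(b) filing + 17 years → 10 September 2023.
Later of the two: 3 March 2025.
Regulatory Review Extension: 2344 days claimed exceeds the 1811-day cap, so +1811 days → 16 February 2030.

2030-02-16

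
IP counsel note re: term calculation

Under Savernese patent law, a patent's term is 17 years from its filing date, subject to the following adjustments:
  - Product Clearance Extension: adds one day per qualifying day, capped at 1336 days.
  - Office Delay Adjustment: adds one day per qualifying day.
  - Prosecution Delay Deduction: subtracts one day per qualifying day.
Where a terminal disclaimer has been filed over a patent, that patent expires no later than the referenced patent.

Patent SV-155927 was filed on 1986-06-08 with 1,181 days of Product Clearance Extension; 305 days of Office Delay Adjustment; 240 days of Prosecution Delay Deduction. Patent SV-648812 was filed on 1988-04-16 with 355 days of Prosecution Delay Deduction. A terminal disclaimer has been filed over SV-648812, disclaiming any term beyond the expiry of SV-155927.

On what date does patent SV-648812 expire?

Natural term of SV-648812:
  Base: filing + 17 years → 16 April 2005.
  Prosecution Delay Deduction: −355 days → 26 April 2004.
Expiry of referenced patent SV-155927:
  Base: filing + 17 years → 8 June 2003.
  Product Clearance Extension: 1181 days (within the 1336-day cap) → +1181 days → 1 September 2006.
  Office Delay Adjustment: +305 days → 3 July 2007.
  Prosecution Delay Deduction: −240 days → 5 November 2006.
Terminal disclaimer: SV-648812 expires on the earlier of 26 April 2004 and 5 November 2006.

April 26, 2004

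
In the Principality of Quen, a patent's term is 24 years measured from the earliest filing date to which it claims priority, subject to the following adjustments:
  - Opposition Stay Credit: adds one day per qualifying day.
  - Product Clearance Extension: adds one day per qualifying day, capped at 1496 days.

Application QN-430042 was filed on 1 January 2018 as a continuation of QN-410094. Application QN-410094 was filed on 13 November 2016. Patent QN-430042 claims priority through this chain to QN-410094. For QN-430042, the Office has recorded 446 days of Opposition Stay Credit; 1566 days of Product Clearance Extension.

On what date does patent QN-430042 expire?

Earliest priority filing: 13 November 2016.
Base term: 13 November 2016 + 24 years → 13 November 2040.
Opposition Stay Credit: +446 days → 2 February 2042.
Product Clearance Extension: 1566 days claimed exceeds the 1496-day cap, so +1496 days → 9 March 2046.

March 9, 2046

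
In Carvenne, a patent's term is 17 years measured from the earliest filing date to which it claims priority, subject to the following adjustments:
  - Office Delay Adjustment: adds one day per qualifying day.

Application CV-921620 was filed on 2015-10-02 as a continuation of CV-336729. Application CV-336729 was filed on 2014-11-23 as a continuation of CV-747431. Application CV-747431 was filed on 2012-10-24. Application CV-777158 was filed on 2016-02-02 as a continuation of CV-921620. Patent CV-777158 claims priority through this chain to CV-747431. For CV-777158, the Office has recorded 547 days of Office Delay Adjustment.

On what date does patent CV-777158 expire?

Earliest priority filing: 24 October 2012.
Base term: 24 October 2012 + 17 years → 24 October 2029.
Office Delay Adjustment: +547 days → 24 April 2031.

April 24, 2031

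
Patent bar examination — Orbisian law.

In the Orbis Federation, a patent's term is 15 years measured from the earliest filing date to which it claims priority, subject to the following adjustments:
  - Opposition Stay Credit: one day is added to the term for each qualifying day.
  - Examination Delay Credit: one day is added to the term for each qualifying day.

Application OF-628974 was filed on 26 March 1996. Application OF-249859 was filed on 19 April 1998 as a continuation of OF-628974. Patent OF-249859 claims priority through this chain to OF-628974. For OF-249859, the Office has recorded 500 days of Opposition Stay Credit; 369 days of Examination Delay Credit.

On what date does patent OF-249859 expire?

Earliest priority filing: 26 March 1996.
Base term: 26 March 1996 + 15 years → 26 March 2011.
Opposition Stay Credit: +500 days → 7 August 2012.
Examination Delay Credit: +369 days → 11 August 2013.

August 11, 2013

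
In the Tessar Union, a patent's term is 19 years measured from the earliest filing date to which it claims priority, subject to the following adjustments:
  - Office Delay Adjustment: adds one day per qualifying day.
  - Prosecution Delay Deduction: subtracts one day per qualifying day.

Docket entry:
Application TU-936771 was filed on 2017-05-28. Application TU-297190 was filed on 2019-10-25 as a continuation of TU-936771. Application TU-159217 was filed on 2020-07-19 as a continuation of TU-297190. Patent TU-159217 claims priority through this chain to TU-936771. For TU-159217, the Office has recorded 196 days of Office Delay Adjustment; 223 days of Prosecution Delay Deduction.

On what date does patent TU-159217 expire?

May 1, 2036

Earliest priority filing: 28 May 2017.
Base term: 28 May 2017 + 19 years → 28 May 2036.
Office Delay Adjustment: +196 days → 10 December 2036.
Prosecution Delay Deduction: −223 days → 1 May 2036.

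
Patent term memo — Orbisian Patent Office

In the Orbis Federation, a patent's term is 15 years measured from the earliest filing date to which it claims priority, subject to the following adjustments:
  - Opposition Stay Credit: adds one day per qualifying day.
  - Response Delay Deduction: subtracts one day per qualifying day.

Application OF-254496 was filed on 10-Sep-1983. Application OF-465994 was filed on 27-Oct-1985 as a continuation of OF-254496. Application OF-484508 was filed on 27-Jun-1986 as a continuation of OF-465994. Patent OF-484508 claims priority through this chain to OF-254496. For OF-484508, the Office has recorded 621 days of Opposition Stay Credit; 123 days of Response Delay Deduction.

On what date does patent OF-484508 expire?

Earliest priority filing: 10 September 1983.
Base term: 10 September 1983 + 15 years → 10 September 1998.
Opposition Stay Credit: +621 days → 23 May 2000.
Response Delay Deduction: −123 days → 21 January 2000.

January 21, 2000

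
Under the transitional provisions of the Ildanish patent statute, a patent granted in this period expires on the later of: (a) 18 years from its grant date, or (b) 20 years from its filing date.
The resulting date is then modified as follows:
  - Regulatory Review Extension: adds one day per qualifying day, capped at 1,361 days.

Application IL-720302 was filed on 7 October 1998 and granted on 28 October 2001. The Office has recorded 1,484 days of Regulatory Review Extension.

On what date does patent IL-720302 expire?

(a) grant + 18 years → 28 October 2019.
(b) filing + 20 years → 7 October 2018.
Later of the two: 28 October 2019.
Regulatory Review Extension: 1484 days claimed exceeds the 1361-day cap, so +1361 days → 20 July 2023.

July 20, 2023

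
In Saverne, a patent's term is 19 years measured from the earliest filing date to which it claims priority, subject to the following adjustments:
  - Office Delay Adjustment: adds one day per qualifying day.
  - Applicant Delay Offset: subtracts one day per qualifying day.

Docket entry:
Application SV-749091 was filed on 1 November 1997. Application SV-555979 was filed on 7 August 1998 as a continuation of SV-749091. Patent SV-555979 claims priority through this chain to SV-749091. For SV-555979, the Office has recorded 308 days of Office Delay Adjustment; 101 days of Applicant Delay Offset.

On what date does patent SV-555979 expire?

2017-05-27

Earliest priority filing: 1 November 1997.
Base term: 1 November 1997 + 19 years → 1 November 2016.
Office Delay Adjustment: +308 days → 5 September 2017.
Applicant Delay Offset: −101 days → 27 May 2017.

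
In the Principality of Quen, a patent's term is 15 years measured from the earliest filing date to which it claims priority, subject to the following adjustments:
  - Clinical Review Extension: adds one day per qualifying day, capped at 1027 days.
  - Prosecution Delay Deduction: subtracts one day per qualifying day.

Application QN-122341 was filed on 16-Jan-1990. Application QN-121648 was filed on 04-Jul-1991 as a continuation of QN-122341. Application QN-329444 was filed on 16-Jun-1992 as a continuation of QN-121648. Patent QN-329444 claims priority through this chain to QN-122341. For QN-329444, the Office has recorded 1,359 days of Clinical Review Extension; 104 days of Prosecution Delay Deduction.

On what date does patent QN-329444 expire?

2007-07-28

Earliest priority filing: 16 January 1990.
Base term: 16 January 1990 + 15 years → 16 January 2005.
Clinical Review Extension: 1359 days claimed exceeds the 1027-day cap, so +1027 days → 9 November 2007.
Prosecution Delay Deduction: −104 days → 28 July 2007.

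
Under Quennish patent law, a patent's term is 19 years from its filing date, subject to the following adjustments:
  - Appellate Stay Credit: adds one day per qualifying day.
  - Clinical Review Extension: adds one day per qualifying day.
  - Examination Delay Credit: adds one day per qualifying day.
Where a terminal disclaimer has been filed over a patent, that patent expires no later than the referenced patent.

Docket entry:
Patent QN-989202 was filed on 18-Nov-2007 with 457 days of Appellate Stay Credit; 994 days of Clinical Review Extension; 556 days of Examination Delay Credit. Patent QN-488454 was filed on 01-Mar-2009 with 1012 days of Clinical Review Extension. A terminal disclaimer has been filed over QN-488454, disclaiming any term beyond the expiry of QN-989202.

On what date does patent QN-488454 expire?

Natural term of QN-488454:
  Base: filing + 19 years → 1 March 2028.
  Clinical Review Extension: +1012 days → 8 December 2030.
Expiry of referenced patent QN-989202:
  Base: filing + 19 years → 18 November 2026.
  Appellate Stay Credit: +457 days → 18 February 2028.
  Clinical Review Extension: +994 days → 8 November 2030.
  Examination Delay Credit: +556 days → 17 May 2032.
Terminal disclaimer: QN-488454 expires on the earlier of 8 December 2030 and 17 May 2032.

December 8, 2030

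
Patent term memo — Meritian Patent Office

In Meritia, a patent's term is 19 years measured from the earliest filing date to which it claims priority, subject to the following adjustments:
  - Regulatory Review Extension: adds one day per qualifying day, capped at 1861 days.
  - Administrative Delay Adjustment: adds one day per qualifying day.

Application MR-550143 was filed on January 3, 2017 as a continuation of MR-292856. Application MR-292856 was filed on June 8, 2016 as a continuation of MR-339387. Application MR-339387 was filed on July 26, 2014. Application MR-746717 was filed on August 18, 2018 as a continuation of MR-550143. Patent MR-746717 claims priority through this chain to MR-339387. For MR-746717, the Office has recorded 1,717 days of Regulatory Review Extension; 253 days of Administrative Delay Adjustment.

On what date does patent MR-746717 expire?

December 17, 2038

Earliest priority filing: 26 July 2014.
Base term: 26 July 2014 + 19 years → 26 July 2033.
Regulatory Review Extension: 1717 days (within the 1861-day cap) → +1717 days → 8 April 2038.
Administrative Delay Adjustment: +253 days → 17 December 2038.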